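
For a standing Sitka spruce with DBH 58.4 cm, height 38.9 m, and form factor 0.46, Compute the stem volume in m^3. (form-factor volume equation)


Formula: V = pi * (DBH/200)^2 * H * ff
Radius = DBH/200 = 58.4/200 = 0.292 m
Radius^2 = 0.292^2 = 0.085264 m^2
V = pi * 0.085264 * 38.9 * 0.46
V = 4.793 m^3

4.793


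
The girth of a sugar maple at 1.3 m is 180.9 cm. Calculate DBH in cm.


Formula: DBH = C / pi
DBH = 180.9 / pi
pi = 3.14159...
DBH = 57.6 cm

57.6


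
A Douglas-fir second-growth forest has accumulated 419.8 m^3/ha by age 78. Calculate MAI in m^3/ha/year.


Formula: MAI = Total Volume / Stand Age
MAI = 419.8 m^3/ha / 78 years
MAI = 5.38 m^3/ha/year

5.38


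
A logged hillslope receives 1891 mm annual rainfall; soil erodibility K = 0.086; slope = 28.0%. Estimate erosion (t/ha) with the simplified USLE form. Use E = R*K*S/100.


Formula: E = R * K * S / 100  (simplified USLE)
R * K = 1891 * 0.086 = 162.626
E = 162.626 * 28.0 / 100 = 45.54 t/ha

45.54


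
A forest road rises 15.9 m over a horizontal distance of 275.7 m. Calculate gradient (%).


Formula: Gradient = rise / run * 100
Gradient = 15.9 / 275.7 * 100 = 5.8%

5.8


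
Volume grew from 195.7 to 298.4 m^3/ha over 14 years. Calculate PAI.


Formula: PAI = (V_T2 - V_T1) / (T2 - T1)
Volume increment = 298.4 - 195.7 = 102.7 m^3/ha
PAI = 102.7 / 14 = 7.34 m^3/ha/year

7.34


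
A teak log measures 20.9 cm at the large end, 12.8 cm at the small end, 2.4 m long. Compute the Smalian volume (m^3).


Smalian: V = (A1 + A2)/2 * L,  A = pi*(D/200)^2
A1 = pi*(20.9/200)^2 = 0.034307 m^2
A2 = pi*(12.8/200)^2 = 0.012868 m^2
V = (0.034307+0.012868)/2*2.4 = 0.0566 m^3

0.0566


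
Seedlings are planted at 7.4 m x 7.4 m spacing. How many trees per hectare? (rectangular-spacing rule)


Formula: TPH = 10000 m^2/ha / (spacing_x * spacing_y)
Area per tree = 7.4 m * 7.4 m = 54.76 m^2
TPH = 10000 / 54.76 = 183 trees/ha

183


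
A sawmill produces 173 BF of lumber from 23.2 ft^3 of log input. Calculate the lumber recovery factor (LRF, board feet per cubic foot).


Formula: LRF = Lumber Output (BF) / Log Input (ft^3)
LRF = 173 BF / 23.2 ft^3
LRF = 7.46 BF/ft^3

7.46


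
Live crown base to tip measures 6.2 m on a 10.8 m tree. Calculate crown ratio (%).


Formula: Crown Ratio = (Crown Length / Total Height) * 100
CR = (6.2 m / 10.8 m) * 100
CR = 0.5741 * 100 = 57.4%

57.4


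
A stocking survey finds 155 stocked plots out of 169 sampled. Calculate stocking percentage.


Formula: Stocking % = stocked plots / total plots * 100
Stocking = 155 / 169 * 100
Stocking = 0.9172 * 100 = 91.7%

91.7


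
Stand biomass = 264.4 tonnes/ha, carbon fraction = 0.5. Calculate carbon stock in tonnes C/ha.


Formula: Carbon Stock = Biomass * Carbon Fraction
C = 264.4 t/ha * 0.5
C = 132.2 t C/ha

132.2


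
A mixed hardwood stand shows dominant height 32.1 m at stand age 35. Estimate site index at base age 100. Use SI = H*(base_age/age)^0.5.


Formula: SI = H_dom * (base_age / age)^0.5
Age ratio = 100 / 35 = 2.85714
sqrt(age_ratio) = 1.69031
SI = 32.1 * 1.69031 = 54.3 m

54.3


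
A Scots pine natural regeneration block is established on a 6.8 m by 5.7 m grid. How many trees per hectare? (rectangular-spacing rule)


Formula: TPH = 10000 m^2/ha / (spacing_x * spacing_y)
Area per tree = 6.8 m * 5.7 m = 38.76 m^2
TPH = 10000 / 38.76 = 258 trees/ha

258


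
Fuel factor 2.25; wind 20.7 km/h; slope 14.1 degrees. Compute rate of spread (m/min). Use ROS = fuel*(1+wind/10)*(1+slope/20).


Formula: ROS = fuel * (1 + wind/10) * (1 + slope/20)
Wind factor = 1 + 20.7/10 = 3.07
Slope factor = 1 + 14.1/20 = 1.705
ROS = 2.25 * 3.07 * 1.705 = 11.78 m/min

11.78


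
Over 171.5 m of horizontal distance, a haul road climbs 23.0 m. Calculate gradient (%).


Formula: Gradient = rise / run * 100
Gradient = 23.0 / 171.5 * 100 = 13.4%

13.4


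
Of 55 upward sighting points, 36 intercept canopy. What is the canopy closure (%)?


Formula: Canopy closure = covered points / total points * 100
Closure = 36 / 55 * 100
Closure = 0.6545 * 100 = 65.5%

65.5


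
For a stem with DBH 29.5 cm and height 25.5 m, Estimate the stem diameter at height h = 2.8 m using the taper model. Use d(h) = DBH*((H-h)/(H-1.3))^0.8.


Taper: d(h) = DBH * ((H - h) / (H - 1.3))^0.8
Numerator = H - h = 25.5 - 2.8 = 22.7 m
Denominator = H - 1.3 = 25.5 - 1.3 = 24.2 m
Ratio = 22.7 / 24.2 = 0.93802
d = 29.5 * 0.93802^0.8 = 28.0 cm

28.0


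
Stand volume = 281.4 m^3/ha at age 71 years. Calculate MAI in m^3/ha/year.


Formula: MAI = Total Volume / Stand Age
MAI = 281.4 m^3/ha / 71 years
MAI = 3.96 m^3/ha/year

3.96


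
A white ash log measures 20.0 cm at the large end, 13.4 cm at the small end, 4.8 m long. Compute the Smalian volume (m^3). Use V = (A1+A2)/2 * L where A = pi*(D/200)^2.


Smalian: V = (A1 + A2)/2 * L,  A = pi*(D/200)^2
A1 = pi*(20.0/200)^2 = 0.031416 m^2
A2 = pi*(13.4/200)^2 = 0.014103 m^2
V = (0.031416+0.014103)/2*4.8 = 0.1092 m^3

0.1092


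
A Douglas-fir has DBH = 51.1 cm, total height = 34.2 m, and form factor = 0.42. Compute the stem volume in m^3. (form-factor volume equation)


Formula: V = pi * (DBH/200)^2 * H * ff
Radius = DBH/200 = 51.1/200 = 0.2555 m
Radius^2 = 0.2555^2 = 0.06528025 m^2
V = pi * 0.06528025 * 34.2 * 0.42
V = 2.946 m^3

2.946


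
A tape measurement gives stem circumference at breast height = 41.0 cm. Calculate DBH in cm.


Formula: DBH = C / pi
DBH = 41.0 / pi
pi = 3.14159...
DBH = 13.1 cm

13.1


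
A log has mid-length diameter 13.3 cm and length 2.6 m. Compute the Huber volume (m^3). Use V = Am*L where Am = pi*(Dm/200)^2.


Huber: V = Am * L,  Am = pi*(Dm/200)^2
Am = pi*(13.3/200)^2 = 0.013893 m^2
V = 0.013893*2.6 = 0.0361 m^3

0.0361


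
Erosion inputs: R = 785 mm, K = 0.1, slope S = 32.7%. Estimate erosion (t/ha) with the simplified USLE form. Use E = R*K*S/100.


Formula: E = R * K * S / 100  (simplified USLE)
R * K = 785 * 0.1 = 78.5
E = 78.5 * 32.7 / 100 = 25.67 t/ha

25.67


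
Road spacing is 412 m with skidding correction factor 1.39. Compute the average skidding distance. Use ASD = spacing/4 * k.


Formula: ASD = (spacing / 4) * correction
Uncorrected distance = spacing / 4 = 412 / 4 = 103 m
ASD = 103 * 1.39 = 143 m

143


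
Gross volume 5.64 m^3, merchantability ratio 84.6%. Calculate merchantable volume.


Formula: MV = V_total * (merchantable_pct / 100)
Merchantable fraction = 84.6% / 100 = 0.846
MV = 5.64 m^3 * 0.846 = 4.771 m^3

4.771


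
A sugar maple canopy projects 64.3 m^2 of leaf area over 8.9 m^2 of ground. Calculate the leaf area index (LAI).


Formula: LAI = total leaf area / ground area  (dimensionless)
LAI = 64.3 m^2 / 8.9 m^2
LAI = 7.22

7.22


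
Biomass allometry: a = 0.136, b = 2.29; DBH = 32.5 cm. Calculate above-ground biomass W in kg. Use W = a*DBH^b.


Formula: W = a * DBH^b  (allometric power law)
DBH^b = 32.5^2.29 = 2898.7643
W = 0.136 * 2898.7643 = 394.2 kg

394.2


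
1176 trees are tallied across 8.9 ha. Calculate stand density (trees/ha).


Formula: Stand Density = N_trees / Area_ha
Density = 1176 trees / 8.9 ha
Density = 132 trees/ha

132


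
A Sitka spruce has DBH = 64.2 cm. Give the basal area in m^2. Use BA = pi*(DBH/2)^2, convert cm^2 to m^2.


Formula: BA = pi * (DBH/2)^2 / 10000  (cm^2 to m^2)
Radius = DBH/2 = 64.2/2 = 32.1 cm
BA = pi * 32.1^2 / 10000
   = 3237.1285 cm^2 / 10000
   = 0.3237 m^2

0.3237


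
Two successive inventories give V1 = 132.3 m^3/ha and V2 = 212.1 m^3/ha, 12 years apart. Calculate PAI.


Formula: PAI = (V_T2 - V_T1) / (T2 - T1)
Volume increment = 212.1 - 132.3 = 79.8 m^3/ha
PAI = 79.8 / 12 = 6.65 m^3/ha/year

6.65


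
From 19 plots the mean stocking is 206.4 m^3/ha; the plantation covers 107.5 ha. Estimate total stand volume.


Formula: Total Volume = Mean Volume per ha * Total Area
Total Volume = 206.4 m^3/ha * 107.5 ha
Total Volume = 22188 m^3

22188


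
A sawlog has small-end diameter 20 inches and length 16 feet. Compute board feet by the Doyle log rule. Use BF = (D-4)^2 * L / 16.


Doyle: BF = (D - 4)^2 * L / 16
Adjusted diameter = 20 - 4 = 16 in
(D-4)^2 = 16^2 = 256
BF = 256 * 16 / 16 = 256 BF

256


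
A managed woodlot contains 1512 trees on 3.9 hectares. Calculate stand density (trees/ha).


Formula: Stand Density = N_trees / Area_ha
Density = 1512 trees / 3.9 ha
Density = 388 trees/ha

388


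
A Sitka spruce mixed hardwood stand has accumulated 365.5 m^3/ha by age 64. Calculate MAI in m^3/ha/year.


Formula: MAI = Total Volume / Stand Age
MAI = 365.5 m^3/ha / 64 years
MAI = 5.71 m^3/ha/year

5.71


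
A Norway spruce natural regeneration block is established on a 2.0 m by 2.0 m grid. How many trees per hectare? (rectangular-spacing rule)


Formula: TPH = 10000 m^2/ha / (spacing_x * spacing_y)
Area per tree = 2.0 m * 2.0 m = 4.0 m^2
TPH = 10000 / 4.0 = 2500 trees/ha

2500


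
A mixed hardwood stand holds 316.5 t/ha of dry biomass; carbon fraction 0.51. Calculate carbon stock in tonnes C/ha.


Formula: Carbon Stock = Biomass * Carbon Fraction
C = 316.5 t/ha * 0.51
C = 161.4 t C/ha

161.4


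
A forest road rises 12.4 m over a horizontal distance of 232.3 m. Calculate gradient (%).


Formula: Gradient = rise / run * 100
Gradient = 12.4 / 232.3 * 100 = 5.3%

5.3


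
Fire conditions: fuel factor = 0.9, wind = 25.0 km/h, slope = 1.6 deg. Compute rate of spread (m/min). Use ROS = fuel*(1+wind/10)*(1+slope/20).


Formula: ROS = fuel * (1 + wind/10) * (1 + slope/20)
Wind factor = 1 + 25.0/10 = 3.5
Slope factor = 1 + 1.6/20 = 1.08
ROS = 0.9 * 3.5 * 1.08 = 3.4 m/min

3.4


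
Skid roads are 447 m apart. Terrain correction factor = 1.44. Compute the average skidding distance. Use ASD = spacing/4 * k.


Formula: ASD = (spacing / 4) * correction
Uncorrected distance = spacing / 4 = 447 / 4 = 111.75 m
ASD = 111.75 * 1.44 = 161 m

161


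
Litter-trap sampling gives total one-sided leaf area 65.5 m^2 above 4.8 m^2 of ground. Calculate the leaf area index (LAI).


Formula: LAI = total leaf area / ground area  (dimensionless)
LAI = 65.5 m^2 / 4.8 m^2
LAI = 13.65

13.65


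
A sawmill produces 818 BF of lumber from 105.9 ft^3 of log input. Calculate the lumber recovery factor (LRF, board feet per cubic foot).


Formula: LRF = Lumber Output (BF) / Log Input (ft^3)
LRF = 818 BF / 105.9 ft^3
LRF = 7.72 BF/ft^3

7.72


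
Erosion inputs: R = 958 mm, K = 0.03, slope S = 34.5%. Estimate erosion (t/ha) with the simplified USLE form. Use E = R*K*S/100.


Formula: E = R * K * S / 100  (simplified USLE)
R * K = 958 * 0.03 = 28.74
E = 28.74 * 34.5 / 100 = 9.92 t/ha

9.92


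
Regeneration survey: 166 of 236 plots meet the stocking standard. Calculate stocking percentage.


Formula: Stocking % = stocked plots / total plots * 100
Stocking = 166 / 236 * 100
Stocking = 0.7034 * 100 = 70.3%

70.3


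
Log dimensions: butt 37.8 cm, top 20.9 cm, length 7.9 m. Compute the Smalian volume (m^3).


Smalian: V = (A1 + A2)/2 * L,  A = pi*(D/200)^2
A1 = pi*(37.8/200)^2 = 0.112221 m^2
A2 = pi*(20.9/200)^2 = 0.034307 m^2
V = (0.112221+0.034307)/2*7.9 = 0.5788 m^3

0.5788


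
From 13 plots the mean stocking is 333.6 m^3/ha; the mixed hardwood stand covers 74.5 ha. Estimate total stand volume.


Formula: Total Volume = Mean Volume per ha * Total Area
Total Volume = 333.6 m^3/ha * 74.5 ha
Total Volume = 24853 m^3

24853


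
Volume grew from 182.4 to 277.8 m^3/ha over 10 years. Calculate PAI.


Formula: PAI = (V_T2 - V_T1) / (T2 - T1)
Volume increment = 277.8 - 182.4 = 95.4 m^3/ha
PAI = 95.4 / 10 = 9.54 m^3/ha/year

9.54


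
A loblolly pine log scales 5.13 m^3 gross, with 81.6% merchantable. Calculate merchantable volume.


Formula: MV = V_total * (merchantable_pct / 100)
Merchantable fraction = 81.6% / 100 = 0.816
MV = 5.13 m^3 * 0.816 = 4.186 m^3

4.186


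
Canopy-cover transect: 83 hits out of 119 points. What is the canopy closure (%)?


Formula: Canopy closure = covered points / total points * 100
Closure = 83 / 119 * 100
Closure = 0.6975 * 100 = 69.7%

69.7


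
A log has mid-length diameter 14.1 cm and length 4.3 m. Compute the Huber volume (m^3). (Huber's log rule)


Huber: V = Am * L,  Am = pi*(Dm/200)^2
Am = pi*(14.1/200)^2 = 0.015615 m^2
V = 0.015615*4.3 = 0.0671 m^3

0.0671


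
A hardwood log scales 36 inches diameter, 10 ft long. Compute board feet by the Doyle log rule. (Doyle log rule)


Doyle: BF = (D - 4)^2 * L / 16
Adjusted diameter = 36 - 4 = 32 in
(D-4)^2 = 32^2 = 1024
BF = 1024 * 10 / 16 = 640 BF

640


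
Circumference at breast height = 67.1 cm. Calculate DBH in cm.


Formula: DBH = C / pi
DBH = 67.1 / pi
pi = 3.14159...
DBH = 21.4 cm

21.4


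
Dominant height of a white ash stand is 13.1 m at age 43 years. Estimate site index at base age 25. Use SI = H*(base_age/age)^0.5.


Formula: SI = H_dom * (base_age / age)^0.5
Age ratio = 25 / 43 = 0.5814
sqrt(age_ratio) = 0.76249
SI = 13.1 * 0.76249 = 10.0 m

10.0


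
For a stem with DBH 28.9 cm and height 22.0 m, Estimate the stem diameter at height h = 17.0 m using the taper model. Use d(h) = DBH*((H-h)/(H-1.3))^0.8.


Taper: d(h) = DBH * ((H - h) / (H - 1.3))^0.8
Numerator = H - h = 22.0 - 17.0 = 5.0 m
Denominator = H - 1.3 = 22.0 - 1.3 = 20.7 m
Ratio = 5.0 / 20.7 = 0.24155
d = 28.9 * 0.24155^0.8 = 9.3 cm

9.3


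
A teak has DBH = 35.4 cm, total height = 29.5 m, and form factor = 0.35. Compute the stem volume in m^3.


Formula: V = pi * (DBH/200)^2 * H * ff
Radius = DBH/200 = 35.4/200 = 0.177 m
Radius^2 = 0.177^2 = 0.031329 m^2
V = pi * 0.031329 * 29.5 * 0.35
V = 1.016 m^3

1.016


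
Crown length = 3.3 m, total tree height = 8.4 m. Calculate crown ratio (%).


Formula: Crown Ratio = (Crown Length / Total Height) * 100
CR = (3.3 m / 8.4 m) * 100
CR = 0.3929 * 100 = 39.3%

39.3


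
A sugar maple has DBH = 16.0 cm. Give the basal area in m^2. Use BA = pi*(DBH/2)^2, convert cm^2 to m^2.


Formula: BA = pi * (DBH/2)^2 / 10000  (cm^2 to m^2)
Radius = DBH/2 = 16.0/2 = 8.0 cm
BA = pi * 8.0^2 / 10000
   = 201.0619 cm^2 / 10000
   = 0.0201 m^2

0.0201


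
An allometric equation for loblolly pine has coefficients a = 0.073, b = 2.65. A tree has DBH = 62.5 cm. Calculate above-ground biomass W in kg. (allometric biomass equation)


Formula: W = a * DBH^b  (allometric power law)
DBH^b = 62.5^2.65 = 57422.4933
W = 0.073 * 57422.4933 = 4191.8 kg

4191.8


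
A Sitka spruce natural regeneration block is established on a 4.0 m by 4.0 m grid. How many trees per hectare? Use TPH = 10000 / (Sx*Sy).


Formula: TPH = 10000 m^2/ha / (spacing_x * spacing_y)
Area per tree = 4.0 m * 4.0 m = 16.0 m^2
TPH = 10000 / 16.0 = 625 trees/ha

625


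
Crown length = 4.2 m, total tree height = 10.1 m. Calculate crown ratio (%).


Formula: Crown Ratio = (Crown Length / Total Height) * 100
CR = (4.2 m / 10.1 m) * 100
CR = 0.4158 * 100 = 41.6%

41.6


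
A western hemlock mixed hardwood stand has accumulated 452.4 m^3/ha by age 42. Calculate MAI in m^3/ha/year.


Formula: MAI = Total Volume / Stand Age
MAI = 452.4 m^3/ha / 42 years
MAI = 10.77 m^3/ha/year

10.77


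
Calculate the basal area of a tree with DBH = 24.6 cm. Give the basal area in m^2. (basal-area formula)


Formula: BA = pi * (DBH/2)^2 / 10000  (cm^2 to m^2)
Radius = DBH/2 = 24.6/2 = 12.3 cm
BA = pi * 12.3^2 / 10000
   = 475.2916 cm^2 / 10000
   = 0.0475 m^2

0.0475


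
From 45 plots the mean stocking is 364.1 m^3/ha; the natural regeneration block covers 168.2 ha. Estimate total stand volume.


Formula: Total Volume = Mean Volume per ha * Total Area
Total Volume = 364.1 m^3/ha * 168.2 ha
Total Volume = 61242 m^3

61242


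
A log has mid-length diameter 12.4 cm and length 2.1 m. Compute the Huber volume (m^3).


Huber: V = Am * L,  Am = pi*(Dm/200)^2
Am = pi*(12.4/200)^2 = 0.012076 m^2
V = 0.012076*2.1 = 0.0254 m^3

0.0254


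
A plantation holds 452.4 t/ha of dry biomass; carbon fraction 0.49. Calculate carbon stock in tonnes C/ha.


Formula: Carbon Stock = Biomass * Carbon Fraction
C = 452.4 t/ha * 0.49
C = 221.7 t C/ha

221.7


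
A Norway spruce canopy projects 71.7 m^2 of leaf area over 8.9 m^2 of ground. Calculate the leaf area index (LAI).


Formula: LAI = total leaf area / ground area  (dimensionless)
LAI = 71.7 m^2 / 8.9 m^2
LAI = 8.06

8.06


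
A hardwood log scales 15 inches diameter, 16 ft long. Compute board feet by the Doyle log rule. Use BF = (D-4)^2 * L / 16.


Doyle: BF = (D - 4)^2 * L / 16
Adjusted diameter = 15 - 4 = 11 in
(D-4)^2 = 11^2 = 121
BF = 121 * 16 / 16 = 121 BF

121


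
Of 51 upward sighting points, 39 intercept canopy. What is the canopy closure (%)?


Formula: Canopy closure = covered points / total points * 100
Closure = 39 / 51 * 100
Closure = 0.7647 * 100 = 76.5%

76.5


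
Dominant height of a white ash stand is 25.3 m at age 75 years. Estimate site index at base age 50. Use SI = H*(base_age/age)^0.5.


Formula: SI = H_dom * (base_age / age)^0.5
Age ratio = 50 / 75 = 0.66667
sqrt(age_ratio) = 0.8165
SI = 25.3 * 0.8165 = 20.7 m

20.7


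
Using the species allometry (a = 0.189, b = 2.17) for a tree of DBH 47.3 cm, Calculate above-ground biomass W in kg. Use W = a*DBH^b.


Formula: W = a * DBH^b  (allometric power law)
DBH^b = 47.3^2.17 = 4309.7162
W = 0.189 * 4309.7162 = 814.5 kg

814.5


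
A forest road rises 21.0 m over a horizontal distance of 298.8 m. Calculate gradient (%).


Formula: Gradient = rise / run * 100
Gradient = 21.0 / 298.8 * 100 = 7.0%

7.0


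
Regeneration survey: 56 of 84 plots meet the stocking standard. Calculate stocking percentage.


Formula: Stocking % = stocked plots / total plots * 100
Stocking = 56 / 84 * 100
Stocking = 0.6667 * 100 = 66.7%

66.7


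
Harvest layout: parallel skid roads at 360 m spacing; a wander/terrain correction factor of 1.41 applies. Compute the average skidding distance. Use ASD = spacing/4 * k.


Formula: ASD = (spacing / 4) * correction
Uncorrected distance = spacing / 4 = 360 / 4 = 90 m
ASD = 90 * 1.41 = 127 m

127


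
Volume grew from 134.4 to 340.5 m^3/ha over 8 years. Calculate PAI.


Formula: PAI = (V_T2 - V_T1) / (T2 - T1)
Volume increment = 340.5 - 134.4 = 206.1 m^3/ha
PAI = 206.1 / 8 = 25.76 m^3/ha/year

25.76


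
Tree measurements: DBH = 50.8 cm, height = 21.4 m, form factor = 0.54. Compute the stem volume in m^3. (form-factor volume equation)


Formula: V = pi * (DBH/200)^2 * H * ff
Radius = DBH/200 = 50.8/200 = 0.254 m
Radius^2 = 0.254^2 = 0.064516 m^2
V = pi * 0.064516 * 21.4 * 0.54
V = 2.342 m^3

2.342


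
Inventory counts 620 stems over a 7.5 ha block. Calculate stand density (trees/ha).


Formula: Stand Density = N_trees / Area_ha
Density = 620 trees / 7.5 ha
Density = 83 trees/ha

83


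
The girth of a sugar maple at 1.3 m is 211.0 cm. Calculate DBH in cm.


Formula: DBH = C / pi
DBH = 211.0 / pi
pi = 3.14159...
DBH = 67.2 cm

67.2


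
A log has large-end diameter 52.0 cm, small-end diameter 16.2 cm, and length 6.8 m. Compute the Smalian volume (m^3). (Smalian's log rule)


Smalian: V = (A1 + A2)/2 * L,  A = pi*(D/200)^2
A1 = pi*(52.0/200)^2 = 0.212372 m^2
A2 = pi*(16.2/200)^2 = 0.020612 m^2
V = (0.212372+0.020612)/2*6.8 = 0.7921 m^3

0.7921


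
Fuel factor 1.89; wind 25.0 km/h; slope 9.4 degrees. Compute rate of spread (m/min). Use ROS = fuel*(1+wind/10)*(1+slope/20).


Formula: ROS = fuel * (1 + wind/10) * (1 + slope/20)
Wind factor = 1 + 25.0/10 = 3.5
Slope factor = 1 + 9.4/20 = 1.47
ROS = 1.89 * 3.5 * 1.47 = 9.72 m/min

9.72


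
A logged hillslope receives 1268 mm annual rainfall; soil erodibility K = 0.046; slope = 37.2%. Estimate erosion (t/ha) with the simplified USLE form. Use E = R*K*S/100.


Formula: E = R * K * S / 100  (simplified USLE)
R * K = 1268 * 0.046 = 58.328
E = 58.328 * 37.2 / 100 = 21.7 t/ha

21.7


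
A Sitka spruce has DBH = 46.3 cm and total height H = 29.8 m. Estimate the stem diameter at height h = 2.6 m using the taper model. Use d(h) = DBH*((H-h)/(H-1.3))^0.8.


Taper: d(h) = DBH * ((H - h) / (H - 1.3))^0.8
Numerator = H - h = 29.8 - 2.6 = 27.2 m
Denominator = H - 1.3 = 29.8 - 1.3 = 28.5 m
Ratio = 27.2 / 28.5 = 0.95439
d = 46.3 * 0.95439^0.8 = 44.6 cm

44.6


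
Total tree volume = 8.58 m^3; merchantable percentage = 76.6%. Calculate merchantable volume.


Formula: MV = V_total * (merchantable_pct / 100)
Merchantable fraction = 76.6% / 100 = 0.766
MV = 8.58 m^3 * 0.766 = 6.572 m^3

6.572


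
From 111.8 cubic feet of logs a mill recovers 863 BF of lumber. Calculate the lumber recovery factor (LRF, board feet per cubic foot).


Formula: LRF = Lumber Output (BF) / Log Input (ft^3)
LRF = 863 BF / 111.8 ft^3
LRF = 7.72 BF/ft^3

7.72


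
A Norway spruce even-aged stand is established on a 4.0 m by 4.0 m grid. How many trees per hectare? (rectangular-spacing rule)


Formula: TPH = 10000 m^2/ha / (spacing_x * spacing_y)
Area per tree = 4.0 m * 4.0 m = 16.0 m^2
TPH = 10000 / 16.0 = 625 trees/ha

625


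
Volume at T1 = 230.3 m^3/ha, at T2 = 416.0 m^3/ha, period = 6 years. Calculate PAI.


Formula: PAI = (V_T2 - V_T1) / (T2 - T1)
Volume increment = 416.0 - 230.3 = 185.7 m^3/ha
PAI = 185.7 / 6 = 30.95 m^3/ha/year

30.95


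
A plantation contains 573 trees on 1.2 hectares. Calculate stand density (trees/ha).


Formula: Stand Density = N_trees / Area_ha
Density = 573 trees / 1.2 ha
Density = 478 trees/ha

478


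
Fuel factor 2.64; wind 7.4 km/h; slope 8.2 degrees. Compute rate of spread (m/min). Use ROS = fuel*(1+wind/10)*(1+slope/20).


Formula: ROS = fuel * (1 + wind/10) * (1 + slope/20)
Wind factor = 1 + 7.4/10 = 1.74
Slope factor = 1 + 8.2/20 = 1.41
ROS = 2.64 * 1.74 * 1.41 = 6.48 m/min

6.48


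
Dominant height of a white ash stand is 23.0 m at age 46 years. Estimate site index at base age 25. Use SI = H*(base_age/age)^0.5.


Formula: SI = H_dom * (base_age / age)^0.5
Age ratio = 25 / 46 = 0.54348
sqrt(age_ratio) = 0.73721
SI = 23.0 * 0.73721 = 17.0 m

17.0


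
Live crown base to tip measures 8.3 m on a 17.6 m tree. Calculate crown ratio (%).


Formula: Crown Ratio = (Crown Length / Total Height) * 100
CR = (8.3 m / 17.6 m) * 100
CR = 0.4716 * 100 = 47.2%

47.2


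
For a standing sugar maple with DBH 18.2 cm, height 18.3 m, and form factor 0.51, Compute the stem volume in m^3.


Formula: V = pi * (DBH/200)^2 * H * ff
Radius = DBH/200 = 18.2/200 = 0.091 m
Radius^2 = 0.091^2 = 0.008281 m^2
V = pi * 0.008281 * 18.3 * 0.51
V = 0.243 m^3

0.243


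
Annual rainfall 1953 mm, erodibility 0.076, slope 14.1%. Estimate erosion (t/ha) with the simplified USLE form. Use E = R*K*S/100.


Formula: E = R * K * S / 100  (simplified USLE)
R * K = 1953 * 0.076 = 148.428
E = 148.428 * 14.1 / 100 = 20.93 t/ha

20.93


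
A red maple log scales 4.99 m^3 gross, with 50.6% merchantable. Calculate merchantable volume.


Formula: MV = V_total * (merchantable_pct / 100)
Merchantable fraction = 50.6% / 100 = 0.506
MV = 4.99 m^3 * 0.506 = 2.525 m^3

2.525


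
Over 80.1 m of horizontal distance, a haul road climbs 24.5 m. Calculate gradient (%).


Formula: Gradient = rise / run * 100
Gradient = 24.5 / 80.1 * 100 = 30.6%

30.6


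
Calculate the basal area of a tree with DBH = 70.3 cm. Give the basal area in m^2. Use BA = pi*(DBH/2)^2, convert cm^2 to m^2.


Formula: BA = pi * (DBH/2)^2 / 10000  (cm^2 to m^2)
Radius = DBH/2 = 70.3/2 = 35.15 cm
BA = pi * 35.15^2 / 10000
   = 3881.5084 cm^2 / 10000
   = 0.3882 m^2

0.3882


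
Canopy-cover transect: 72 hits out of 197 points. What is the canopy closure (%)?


Formula: Canopy closure = covered points / total points * 100
Closure = 72 / 197 * 100
Closure = 0.3655 * 100 = 36.5%

36.5


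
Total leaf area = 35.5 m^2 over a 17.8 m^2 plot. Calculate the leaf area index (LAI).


Formula: LAI = total leaf area / ground area  (dimensionless)
LAI = 35.5 m^2 / 17.8 m^2
LAI = 1.99

1.99


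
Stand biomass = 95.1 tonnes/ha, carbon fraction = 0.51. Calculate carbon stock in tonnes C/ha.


Formula: Carbon Stock = Biomass * Carbon Fraction
C = 95.1 t/ha * 0.51
C = 48.5 t C/ha

48.5


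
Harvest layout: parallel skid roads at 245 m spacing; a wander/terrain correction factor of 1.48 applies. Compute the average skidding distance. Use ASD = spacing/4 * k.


Formula: ASD = (spacing / 4) * correction
Uncorrected distance = spacing / 4 = 245 / 4 = 61.25 m
ASD = 61.25 * 1.48 = 91 m

91


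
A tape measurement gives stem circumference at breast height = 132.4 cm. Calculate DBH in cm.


Formula: DBH = C / pi
DBH = 132.4 / pi
pi = 3.14159...
DBH = 42.1 cm

42.1


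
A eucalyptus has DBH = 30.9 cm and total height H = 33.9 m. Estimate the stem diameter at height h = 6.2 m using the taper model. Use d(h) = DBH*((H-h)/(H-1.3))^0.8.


Taper: d(h) = DBH * ((H - h) / (H - 1.3))^0.8
Numerator = H - h = 33.9 - 6.2 = 27.7 m
Denominator = H - 1.3 = 33.9 - 1.3 = 32.6 m
Ratio = 27.7 / 32.6 = 0.84969
d = 30.9 * 0.84969^0.8 = 27.1 cm

27.1


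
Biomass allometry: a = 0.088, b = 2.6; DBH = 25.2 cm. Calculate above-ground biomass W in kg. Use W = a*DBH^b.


Formula: W = a * DBH^b  (allometric power law)
DBH^b = 25.2^2.6 = 4401.9125
W = 0.088 * 4401.9125 = 387.4 kg

387.4


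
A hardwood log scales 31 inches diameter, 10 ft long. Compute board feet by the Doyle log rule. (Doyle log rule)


Doyle: BF = (D - 4)^2 * L / 16
Adjusted diameter = 31 - 4 = 27 in
(D-4)^2 = 27^2 = 729
BF = 729 * 10 / 16 = 456 BF

456


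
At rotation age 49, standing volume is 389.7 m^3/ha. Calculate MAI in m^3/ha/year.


Formula: MAI = Total Volume / Stand Age
MAI = 389.7 m^3/ha / 49 years
MAI = 7.95 m^3/ha/year

7.95


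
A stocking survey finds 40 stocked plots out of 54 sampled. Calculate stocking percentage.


Formula: Stocking % = stocked plots / total plots * 100
Stocking = 40 / 54 * 100
Stocking = 0.7407 * 100 = 74.1%

74.1


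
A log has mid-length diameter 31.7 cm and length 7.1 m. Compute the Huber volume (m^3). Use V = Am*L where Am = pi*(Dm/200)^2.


Huber: V = Am * L,  Am = pi*(Dm/200)^2
Am = pi*(31.7/200)^2 = 0.078924 m^2
V = 0.078924*7.1 = 0.5604 m^3

0.5604


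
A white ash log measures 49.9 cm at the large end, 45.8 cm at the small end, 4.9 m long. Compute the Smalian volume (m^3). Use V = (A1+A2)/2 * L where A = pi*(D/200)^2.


Smalian: V = (A1 + A2)/2 * L,  A = pi*(D/200)^2
A1 = pi*(49.9/200)^2 = 0.195565 m^2
A2 = pi*(45.8/200)^2 = 0.164748 m^2
V = (0.195565+0.164748)/2*4.9 = 0.8828 m^3

0.8828


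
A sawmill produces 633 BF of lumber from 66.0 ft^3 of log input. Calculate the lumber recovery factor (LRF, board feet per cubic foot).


Formula: LRF = Lumber Output (BF) / Log Input (ft^3)
LRF = 633 BF / 66.0 ft^3
LRF = 9.59 BF/ft^3

9.59


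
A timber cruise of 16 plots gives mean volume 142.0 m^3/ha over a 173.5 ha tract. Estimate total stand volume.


Formula: Total Volume = Mean Volume per ha * Total Area
Total Volume = 142.0 m^3/ha * 173.5 ha
Total Volume = 24637 m^3

24637


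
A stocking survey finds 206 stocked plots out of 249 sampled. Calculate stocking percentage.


Formula: Stocking % = stocked plots / total plots * 100
Stocking = 206 / 249 * 100
Stocking = 0.8273 * 100 = 82.7%

82.7


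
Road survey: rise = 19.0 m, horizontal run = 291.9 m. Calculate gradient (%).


Formula: Gradient = rise / run * 100
Gradient = 19.0 / 291.9 * 100 = 6.5%

6.5


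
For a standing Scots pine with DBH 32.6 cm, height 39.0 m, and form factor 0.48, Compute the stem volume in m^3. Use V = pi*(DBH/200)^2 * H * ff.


Formula: V = pi * (DBH/200)^2 * H * ff
Radius = DBH/200 = 32.6/200 = 0.163 m
Radius^2 = 0.163^2 = 0.026569 m^2
V = pi * 0.026569 * 39.0 * 0.48
V = 1.563 m^3

1.563


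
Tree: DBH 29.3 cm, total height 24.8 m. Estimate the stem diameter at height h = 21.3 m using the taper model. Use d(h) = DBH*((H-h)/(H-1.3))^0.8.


Taper: d(h) = DBH * ((H - h) / (H - 1.3))^0.8
Numerator = H - h = 24.8 - 21.3 = 3.5 m
Denominator = H - 1.3 = 24.8 - 1.3 = 23.5 m
Ratio = 3.5 / 23.5 = 0.14894
d = 29.3 * 0.14894^0.8 = 6.4 cm

6.4


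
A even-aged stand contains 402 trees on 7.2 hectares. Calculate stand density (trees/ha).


Formula: Stand Density = N_trees / Area_ha
Density = 402 trees / 7.2 ha
Density = 56 trees/ha

56


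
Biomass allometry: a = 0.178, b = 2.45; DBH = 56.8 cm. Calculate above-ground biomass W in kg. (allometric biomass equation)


Formula: W = a * DBH^b  (allometric power law)
DBH^b = 56.8^2.45 = 19867.9667
W = 0.178 * 19867.9667 = 3536.5 kg

3536.5


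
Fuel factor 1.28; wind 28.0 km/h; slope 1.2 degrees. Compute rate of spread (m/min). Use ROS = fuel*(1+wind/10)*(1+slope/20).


Formula: ROS = fuel * (1 + wind/10) * (1 + slope/20)
Wind factor = 1 + 28.0/10 = 3.8
Slope factor = 1 + 1.2/20 = 1.06
ROS = 1.28 * 3.8 * 1.06 = 5.16 m/min

5.16


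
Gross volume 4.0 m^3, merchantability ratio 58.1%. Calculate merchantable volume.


Formula: MV = V_total * (merchantable_pct / 100)
Merchantable fraction = 58.1% / 100 = 0.581
MV = 4.0 m^3 * 0.581 = 2.324 m^3

2.324


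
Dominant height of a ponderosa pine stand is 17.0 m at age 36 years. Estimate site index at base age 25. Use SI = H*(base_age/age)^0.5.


Formula: SI = H_dom * (base_age / age)^0.5
Age ratio = 25 / 36 = 0.69444
sqrt(age_ratio) = 0.83333
SI = 17.0 * 0.83333 = 14.2 m

14.2


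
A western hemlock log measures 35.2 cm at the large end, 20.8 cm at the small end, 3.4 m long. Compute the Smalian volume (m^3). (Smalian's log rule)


Smalian: V = (A1 + A2)/2 * L,  A = pi*(D/200)^2
A1 = pi*(35.2/200)^2 = 0.097314 m^2
A2 = pi*(20.8/200)^2 = 0.033979 m^2
V = (0.097314+0.033979)/2*3.4 = 0.2232 m^3

0.2232


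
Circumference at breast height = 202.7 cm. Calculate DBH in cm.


Formula: DBH = C / pi
DBH = 202.7 / pi
pi = 3.14159...
DBH = 64.5 cm

64.5


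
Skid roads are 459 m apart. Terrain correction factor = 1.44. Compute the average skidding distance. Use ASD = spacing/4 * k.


Formula: ASD = (spacing / 4) * correction
Uncorrected distance = spacing / 4 = 459 / 4 = 114.75 m
ASD = 114.75 * 1.44 = 165 m

165


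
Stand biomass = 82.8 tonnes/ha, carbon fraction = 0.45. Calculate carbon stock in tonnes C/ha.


Formula: Carbon Stock = Biomass * Carbon Fraction
C = 82.8 t/ha * 0.45
C = 37.3 t C/ha

37.3


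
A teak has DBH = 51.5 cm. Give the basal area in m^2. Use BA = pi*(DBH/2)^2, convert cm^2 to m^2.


Formula: BA = pi * (DBH/2)^2 / 10000  (cm^2 to m^2)
Radius = DBH/2 = 51.5/2 = 25.75 cm
BA = pi * 25.75^2 / 10000
   = 2083.0723 cm^2 / 10000
   = 0.2083 m^2

0.2083


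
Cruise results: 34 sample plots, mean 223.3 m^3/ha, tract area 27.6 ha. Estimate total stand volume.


Formula: Total Volume = Mean Volume per ha * Total Area
Total Volume = 223.3 m^3/ha * 27.6 ha
Total Volume = 6163 m^3

6163


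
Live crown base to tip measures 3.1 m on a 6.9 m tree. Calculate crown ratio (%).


Formula: Crown Ratio = (Crown Length / Total Height) * 100
CR = (3.1 m / 6.9 m) * 100
CR = 0.4493 * 100 = 44.9%

44.9


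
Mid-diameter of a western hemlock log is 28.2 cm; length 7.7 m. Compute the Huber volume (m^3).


Huber: V = Am * L,  Am = pi*(Dm/200)^2
Am = pi*(28.2/200)^2 = 0.062458 m^2
V = 0.062458*7.7 = 0.4809 m^3

0.4809


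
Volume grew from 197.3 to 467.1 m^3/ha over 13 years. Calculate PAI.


Formula: PAI = (V_T2 - V_T1) / (T2 - T1)
Volume increment = 467.1 - 197.3 = 269.8 m^3/ha
PAI = 269.8 / 13 = 20.75 m^3/ha/year

20.75


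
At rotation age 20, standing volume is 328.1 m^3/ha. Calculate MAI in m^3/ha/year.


Formula: MAI = Total Volume / Stand Age
MAI = 328.1 m^3/ha / 20 years
MAI = 16.41 m^3/ha/year

16.41


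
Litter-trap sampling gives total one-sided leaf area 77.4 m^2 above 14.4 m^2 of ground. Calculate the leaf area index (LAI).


Formula: LAI = total leaf area / ground area  (dimensionless)
LAI = 77.4 m^2 / 14.4 m^2
LAI = 5.38

5.38


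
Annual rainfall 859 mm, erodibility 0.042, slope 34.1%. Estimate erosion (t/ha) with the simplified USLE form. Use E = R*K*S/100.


Formula: E = R * K * S / 100  (simplified USLE)
R * K = 859 * 0.042 = 36.078
E = 36.078 * 34.1 / 100 = 12.3 t/ha

12.3


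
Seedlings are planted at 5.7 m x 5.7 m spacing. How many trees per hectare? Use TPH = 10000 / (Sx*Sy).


Formula: TPH = 10000 m^2/ha / (spacing_x * spacing_y)
Area per tree = 5.7 m * 5.7 m = 32.49 m^2
TPH = 10000 / 32.49 = 308 trees/ha

308


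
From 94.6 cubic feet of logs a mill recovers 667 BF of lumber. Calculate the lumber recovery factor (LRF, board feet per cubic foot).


Formula: LRF = Lumber Output (BF) / Log Input (ft^3)
LRF = 667 BF / 94.6 ft^3
LRF = 7.05 BF/ft^3

7.05


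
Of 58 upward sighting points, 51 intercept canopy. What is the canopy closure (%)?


Formula: Canopy closure = covered points / total points * 100
Closure = 51 / 58 * 100
Closure = 0.8793 * 100 = 87.9%

87.9


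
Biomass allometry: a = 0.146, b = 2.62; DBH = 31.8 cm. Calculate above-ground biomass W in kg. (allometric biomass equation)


Formula: W = a * DBH^b  (allometric power law)
DBH^b = 31.8^2.62 = 8636.9231
W = 0.146 * 8636.9231 = 1261.0 kg

1261.0


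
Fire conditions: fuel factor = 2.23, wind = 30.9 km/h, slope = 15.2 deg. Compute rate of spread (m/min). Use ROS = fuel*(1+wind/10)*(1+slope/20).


Formula: ROS = fuel * (1 + wind/10) * (1 + slope/20)
Wind factor = 1 + 30.9/10 = 4.09
Slope factor = 1 + 15.2/20 = 1.76
ROS = 2.23 * 4.09 * 1.76 = 16.05 m/min

16.05


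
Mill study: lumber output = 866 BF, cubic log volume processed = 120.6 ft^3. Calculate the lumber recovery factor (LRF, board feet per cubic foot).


Formula: LRF = Lumber Output (BF) / Log Input (ft^3)
LRF = 866 BF / 120.6 ft^3
LRF = 7.18 BF/ft^3

7.18


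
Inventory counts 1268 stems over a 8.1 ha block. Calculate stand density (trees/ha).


Formula: Stand Density = N_trees / Area_ha
Density = 1268 trees / 8.1 ha
Density = 157 trees/ha

157


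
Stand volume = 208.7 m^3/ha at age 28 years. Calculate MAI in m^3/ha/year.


Formula: MAI = Total Volume / Stand Age
MAI = 208.7 m^3/ha / 28 years
MAI = 7.45 m^3/ha/year

7.45


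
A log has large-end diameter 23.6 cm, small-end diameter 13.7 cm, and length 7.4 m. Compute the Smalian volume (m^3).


Smalian: V = (A1 + A2)/2 * L,  A = pi*(D/200)^2
A1 = pi*(23.6/200)^2 = 0.043744 m^2
A2 = pi*(13.7/200)^2 = 0.014741 m^2
V = (0.043744+0.014741)/2*7.4 = 0.2164 m^3

0.2164


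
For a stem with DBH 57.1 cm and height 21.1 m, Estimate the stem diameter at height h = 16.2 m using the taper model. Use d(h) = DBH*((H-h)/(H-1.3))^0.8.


Taper: d(h) = DBH * ((H - h) / (H - 1.3))^0.8
Numerator = H - h = 21.1 - 16.2 = 4.9 m
Denominator = H - 1.3 = 21.1 - 1.3 = 19.8 m
Ratio = 4.9 / 19.8 = 0.24747
d = 57.1 * 0.24747^0.8 = 18.7 cm

18.7


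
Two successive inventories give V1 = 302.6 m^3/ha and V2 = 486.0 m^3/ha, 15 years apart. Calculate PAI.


Formula: PAI = (V_T2 - V_T1) / (T2 - T1)
Volume increment = 486.0 - 302.6 = 183.4 m^3/ha
PAI = 183.4 / 15 = 12.23 m^3/ha/year

12.23


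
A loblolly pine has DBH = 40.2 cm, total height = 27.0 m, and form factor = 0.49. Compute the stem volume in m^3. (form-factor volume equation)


Formula: V = pi * (DBH/200)^2 * H * ff
Radius = DBH/200 = 40.2/200 = 0.201 m
Radius^2 = 0.201^2 = 0.040401 m^2
V = pi * 0.040401 * 27.0 * 0.49
V = 1.679 m^3

1.679


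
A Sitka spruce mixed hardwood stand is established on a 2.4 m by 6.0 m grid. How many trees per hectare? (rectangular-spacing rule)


Formula: TPH = 10000 m^2/ha / (spacing_x * spacing_y)
Area per tree = 2.4 m * 6.0 m = 14.4 m^2
TPH = 10000 / 14.4 = 694 trees/ha

694


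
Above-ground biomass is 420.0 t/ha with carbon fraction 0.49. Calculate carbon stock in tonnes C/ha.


Formula: Carbon Stock = Biomass * Carbon Fraction
C = 420.0 t/ha * 0.49
C = 205.8 t C/ha

205.8


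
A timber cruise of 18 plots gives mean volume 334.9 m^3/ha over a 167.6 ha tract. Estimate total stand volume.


Formula: Total Volume = Mean Volume per ha * Total Area
Total Volume = 334.9 m^3/ha * 167.6 ha
Total Volume = 56129 m^3

56129


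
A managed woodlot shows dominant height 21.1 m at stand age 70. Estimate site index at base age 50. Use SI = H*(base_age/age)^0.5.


Formula: SI = H_dom * (base_age / age)^0.5
Age ratio = 50 / 70 = 0.71429
sqrt(age_ratio) = 0.84515
SI = 21.1 * 0.84515 = 17.8 m

17.8


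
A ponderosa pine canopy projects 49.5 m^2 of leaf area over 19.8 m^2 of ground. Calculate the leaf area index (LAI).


Formula: LAI = total leaf area / ground area  (dimensionless)
LAI = 49.5 m^2 / 19.8 m^2
LAI = 2.5

2.5


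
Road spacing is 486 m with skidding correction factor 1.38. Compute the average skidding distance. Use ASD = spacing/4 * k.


Formula: ASD = (spacing / 4) * correction
Uncorrected distance = spacing / 4 = 486 / 4 = 121.5 m
ASD = 121.5 * 1.38 = 168 m

168


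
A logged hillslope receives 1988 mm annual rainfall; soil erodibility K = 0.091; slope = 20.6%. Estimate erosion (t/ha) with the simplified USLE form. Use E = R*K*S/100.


Formula: E = R * K * S / 100  (simplified USLE)
R * K = 1988 * 0.091 = 180.908
E = 180.908 * 20.6 / 100 = 37.27 t/ha

37.27


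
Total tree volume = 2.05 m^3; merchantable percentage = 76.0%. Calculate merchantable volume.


Formula: MV = V_total * (merchantable_pct / 100)
Merchantable fraction = 76.0% / 100 = 0.76
MV = 2.05 m^3 * 0.76 = 1.558 m^3

1.558


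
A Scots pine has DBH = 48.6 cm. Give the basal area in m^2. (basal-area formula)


Formula: BA = pi * (DBH/2)^2 / 10000  (cm^2 to m^2)
Radius = DBH/2 = 48.6/2 = 24.3 cm
BA = pi * 24.3^2 / 10000
   = 1855.079 cm^2 / 10000
   = 0.1855 m^2

0.1855


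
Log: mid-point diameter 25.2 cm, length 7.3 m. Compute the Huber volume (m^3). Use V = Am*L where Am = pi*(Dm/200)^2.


Huber: V = Am * L,  Am = pi*(Dm/200)^2
Am = pi*(25.2/200)^2 = 0.049876 m^2
V = 0.049876*7.3 = 0.3641 m^3

0.3641


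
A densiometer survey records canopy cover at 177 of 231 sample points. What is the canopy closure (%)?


Formula: Canopy closure = covered points / total points * 100
Closure = 177 / 231 * 100
Closure = 0.7662 * 100 = 76.6%

76.6


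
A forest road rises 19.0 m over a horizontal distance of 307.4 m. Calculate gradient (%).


Formula: Gradient = rise / run * 100
Gradient = 19.0 / 307.4 * 100 = 6.2%

6.2


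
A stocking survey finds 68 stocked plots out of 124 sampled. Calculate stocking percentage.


Formula: Stocking % = stocked plots / total plots * 100
Stocking = 68 / 124 * 100
Stocking = 0.5484 * 100 = 54.8%

54.8


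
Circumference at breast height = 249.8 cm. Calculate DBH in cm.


Formula: DBH = C / pi
DBH = 249.8 / pi
pi = 3.14159...
DBH = 79.5 cm

79.5


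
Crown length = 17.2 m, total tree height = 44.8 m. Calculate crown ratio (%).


Formula: Crown Ratio = (Crown Length / Total Height) * 100
CR = (17.2 m / 44.8 m) * 100
CR = 0.3839 * 100 = 38.4%

38.4


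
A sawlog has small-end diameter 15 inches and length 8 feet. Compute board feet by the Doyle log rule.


Doyle: BF = (D - 4)^2 * L / 16
Adjusted diameter = 15 - 4 = 11 in
(D-4)^2 = 11^2 = 121
BF = 121 * 8 / 16 = 61 BF

61


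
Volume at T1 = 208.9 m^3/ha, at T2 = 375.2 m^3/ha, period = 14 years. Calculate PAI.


Formula: PAI = (V_T2 - V_T1) / (T2 - T1)
Volume increment = 375.2 - 208.9 = 166.3 m^3/ha
PAI = 166.3 / 14 = 11.88 m^3/ha/year

11.88


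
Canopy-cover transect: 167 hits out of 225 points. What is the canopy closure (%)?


Formula: Canopy closure = covered points / total points * 100
Closure = 167 / 225 * 100
Closure = 0.7422 * 100 = 74.2%

74.2


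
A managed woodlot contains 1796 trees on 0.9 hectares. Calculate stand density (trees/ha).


Formula: Stand Density = N_trees / Area_ha
Density = 1796 trees / 0.9 ha
Density = 1996 trees/ha

1996
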